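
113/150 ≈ 0.753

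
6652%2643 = 1366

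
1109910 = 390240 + 719670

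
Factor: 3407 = 3407^1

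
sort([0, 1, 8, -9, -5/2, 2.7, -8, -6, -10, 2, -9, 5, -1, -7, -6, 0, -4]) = [-10, -9, -9, -8, -7, -6, -6, -4, -5/2, -1, 0, 0, 1, 2, 2.7, 5, 8]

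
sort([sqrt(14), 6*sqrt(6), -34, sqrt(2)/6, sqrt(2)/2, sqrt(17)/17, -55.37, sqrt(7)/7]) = [-55.37, -34, sqrt(2)/6, sqrt(17)/17, sqrt(7)/7, sqrt(2)/2, sqrt(14), 6*sqrt(6)]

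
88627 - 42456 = 46171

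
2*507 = 1014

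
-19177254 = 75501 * (-254)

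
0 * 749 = 0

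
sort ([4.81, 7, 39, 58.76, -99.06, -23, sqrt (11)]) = [-99.06, -23, sqrt (11), 4.81, 7, 39, 58.76]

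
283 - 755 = -472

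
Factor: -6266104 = -1*2^3*13^1*60251^1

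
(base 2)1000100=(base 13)53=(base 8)104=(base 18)3e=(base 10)68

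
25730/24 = 12865/12 ≈ 1072.08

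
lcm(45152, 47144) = 3205792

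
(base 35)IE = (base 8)1204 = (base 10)644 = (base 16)284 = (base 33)JH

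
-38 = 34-72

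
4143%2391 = 1752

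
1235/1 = 1235 = 1235.00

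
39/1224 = 13/408 ≈ 0.0319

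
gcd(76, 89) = 1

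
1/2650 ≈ 0.000377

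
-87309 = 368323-455632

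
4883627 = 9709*503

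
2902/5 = 580+2/5 = 580.40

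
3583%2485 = 1098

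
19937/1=19937=19937.00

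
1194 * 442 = 527748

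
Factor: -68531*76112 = -1*2^4*67^1*71^1*68531^1 = -5216031472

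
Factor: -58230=-1 * 2^1 * 3^2 * 5^1 * 647^1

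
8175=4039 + 4136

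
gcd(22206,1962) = 6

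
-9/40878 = -1/4542 ≈ -0.000220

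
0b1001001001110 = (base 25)7cb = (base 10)4686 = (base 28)5ra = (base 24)836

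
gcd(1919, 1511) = 1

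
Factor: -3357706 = -1*2^1*11^1*152623^1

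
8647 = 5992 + 2655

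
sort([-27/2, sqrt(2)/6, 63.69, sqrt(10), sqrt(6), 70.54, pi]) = [-27/2, sqrt(2)/6, sqrt(6), pi, sqrt(10), 63.69, 70.54]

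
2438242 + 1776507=4214749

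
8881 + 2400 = 11281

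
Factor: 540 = 2^2 * 3^3 * 5^1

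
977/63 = 15+32/63 ≈ 15.51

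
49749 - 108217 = -58468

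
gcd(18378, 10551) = 3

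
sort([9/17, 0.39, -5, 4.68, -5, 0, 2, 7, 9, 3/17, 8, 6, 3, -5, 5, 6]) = [-5, -5, -5, 0, 3/17, 0.39, 9/17, 2, 3, 4.68, 5, 6, 6, 7, 8, 9]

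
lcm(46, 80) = 1840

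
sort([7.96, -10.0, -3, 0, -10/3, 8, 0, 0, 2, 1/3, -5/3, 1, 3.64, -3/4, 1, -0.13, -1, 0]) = [-10.0, -10/3, -3, -5/3, -1, -3/4, -0.13, 0, 0, 0, 0, 1/3, 1, 1, 2, 3.64, 7.96, 8]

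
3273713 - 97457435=-94183722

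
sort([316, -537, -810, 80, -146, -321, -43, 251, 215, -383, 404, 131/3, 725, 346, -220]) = [-810, -537, -383, -321, -220, -146, -43, 131/3, 80, 215, 251, 316, 346, 404, 725]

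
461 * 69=31809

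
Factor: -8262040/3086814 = -1*2^2*3^(-1)*5^1*499^(-1)*1031^(-1)*206551^1 = -4131020/1543407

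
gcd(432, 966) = 6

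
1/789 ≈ 0.00127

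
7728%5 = 3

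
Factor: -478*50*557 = -1*2^2*5^2*239^1*557^1 = -13312300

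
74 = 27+47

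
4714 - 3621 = 1093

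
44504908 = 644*69107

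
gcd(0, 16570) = 16570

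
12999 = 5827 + 7172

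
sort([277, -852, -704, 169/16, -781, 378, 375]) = [-852, -781, -704, 169/16, 277, 375, 378]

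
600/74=300/37 ≈ 8.11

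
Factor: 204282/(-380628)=-1 * 2^(-1) * 3^2 * 13^1 * 109^(-1)=-117/218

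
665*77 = 51205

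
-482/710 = -241/355 ≈ -0.679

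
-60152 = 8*(-7519)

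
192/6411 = 64/2137 ≈ 0.0299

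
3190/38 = 83+18/19 ≈ 83.95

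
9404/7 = 1343 + 3/7 ≈ 1343.43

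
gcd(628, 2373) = 1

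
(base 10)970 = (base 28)16i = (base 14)4d4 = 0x3ca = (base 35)rp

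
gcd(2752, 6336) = 64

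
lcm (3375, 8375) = 226125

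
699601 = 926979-227378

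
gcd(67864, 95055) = 1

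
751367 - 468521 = 282846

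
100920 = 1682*60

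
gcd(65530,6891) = 1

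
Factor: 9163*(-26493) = -1*3^1*7^2*11^1*17^1*8831^1 = -242755359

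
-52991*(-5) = 264955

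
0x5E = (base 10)94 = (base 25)3J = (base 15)64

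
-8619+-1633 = -10252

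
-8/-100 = 2/25 = 0.08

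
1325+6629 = 7954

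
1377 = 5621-4244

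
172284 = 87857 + 84427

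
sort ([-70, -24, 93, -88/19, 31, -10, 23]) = [-70, -24, -10, -88/19, 23, 31, 93]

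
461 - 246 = 215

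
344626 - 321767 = 22859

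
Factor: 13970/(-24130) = -1*11^1*19^(-1) = -11/19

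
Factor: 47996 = 2^2*13^2*71^1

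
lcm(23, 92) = 92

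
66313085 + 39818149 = 106131234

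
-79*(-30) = 2370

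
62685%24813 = 13059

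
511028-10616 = 500412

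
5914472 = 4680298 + 1234174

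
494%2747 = 494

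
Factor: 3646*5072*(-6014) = -1*2^6*31^1*97^1*317^1*1823^1 = -111213967168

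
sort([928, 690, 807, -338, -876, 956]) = [-876, -338, 690, 807, 928, 956]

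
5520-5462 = 58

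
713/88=8+9/88 ≈ 8.10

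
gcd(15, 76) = 1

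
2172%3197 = 2172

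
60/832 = 15/208 ≈ 0.0721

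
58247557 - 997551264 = -939303707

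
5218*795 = 4148310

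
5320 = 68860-63540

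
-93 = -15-78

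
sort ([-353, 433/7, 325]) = [-353, 433/7, 325]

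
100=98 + 2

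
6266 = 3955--2311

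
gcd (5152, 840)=56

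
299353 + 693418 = 992771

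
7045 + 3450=10495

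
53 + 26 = 79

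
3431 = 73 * 47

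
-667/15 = -44 - 7/15≈-44.47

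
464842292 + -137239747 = 327602545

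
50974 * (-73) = -3721102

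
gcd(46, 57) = 1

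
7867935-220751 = 7647184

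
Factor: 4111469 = 1721^1 * 2389^1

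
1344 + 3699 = 5043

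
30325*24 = 727800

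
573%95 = 3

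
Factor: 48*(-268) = -1*2^6*3^1*67^1 = -12864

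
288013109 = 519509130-231496021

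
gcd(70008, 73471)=1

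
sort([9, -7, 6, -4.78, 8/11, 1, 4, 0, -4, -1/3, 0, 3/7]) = [-7, -4.78, -4, -1/3, 0, 0, 3/7, 8/11, 1, 4, 6, 9]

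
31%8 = 7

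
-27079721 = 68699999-95779720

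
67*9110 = 610370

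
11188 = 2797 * 4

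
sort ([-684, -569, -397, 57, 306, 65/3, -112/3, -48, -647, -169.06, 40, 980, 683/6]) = [-684, -647, -569, -397, -169.06, -48, -112/3, 65/3, 40, 57, 683/6, 306, 980]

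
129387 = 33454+95933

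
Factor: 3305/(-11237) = -1*5^1*17^(-1) = -5/17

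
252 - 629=-377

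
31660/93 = 340 + 40/93 ≈ 340.43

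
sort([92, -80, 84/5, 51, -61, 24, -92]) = [-92, -80, -61, 84/5, 24, 51, 92]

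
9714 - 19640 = -9926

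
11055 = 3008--8047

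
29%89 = 29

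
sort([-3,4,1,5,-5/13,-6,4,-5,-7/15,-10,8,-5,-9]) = [-10,-9,-6,-5,-5,-3,-7/15,-5/13,1,4,4,5,8]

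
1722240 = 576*2990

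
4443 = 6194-1751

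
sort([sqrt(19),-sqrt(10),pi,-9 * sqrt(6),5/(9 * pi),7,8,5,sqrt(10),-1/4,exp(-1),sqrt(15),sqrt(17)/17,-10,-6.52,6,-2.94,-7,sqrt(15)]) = [-9 * sqrt(6),-10,-7,-6.52,-sqrt(10),-2.94,-1/4,5/(9 * pi),sqrt(17)/17,exp(-1),pi,sqrt(10),sqrt(15),sqrt(15),sqrt(19),5,6,7,8]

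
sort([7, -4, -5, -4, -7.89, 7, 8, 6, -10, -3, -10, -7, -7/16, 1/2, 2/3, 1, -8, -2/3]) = [-10, -10, -8, -7.89, -7, -5, -4, -4, -3, -2/3, -7/16, 1/2, 2/3, 1, 6, 7, 7, 8]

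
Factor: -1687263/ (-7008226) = 2^ (-1)*3^1*19^ (-1)*43^ (-1)*4289^ (-1)*562421^1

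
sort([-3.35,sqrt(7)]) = [-3.35,sqrt(7)]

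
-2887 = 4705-7592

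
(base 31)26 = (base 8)104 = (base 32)24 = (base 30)28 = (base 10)68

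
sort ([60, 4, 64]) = [4, 60, 64]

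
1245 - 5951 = -4706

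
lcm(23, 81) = 1863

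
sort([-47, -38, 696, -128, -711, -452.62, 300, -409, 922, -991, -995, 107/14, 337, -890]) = [-995, -991, -890, -711, -452.62, -409, -128, -47, -38, 107/14, 300, 337, 696, 922]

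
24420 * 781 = 19072020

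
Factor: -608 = -1*2^5*19^1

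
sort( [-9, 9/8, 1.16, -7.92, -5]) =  [-9, -7.92, -5, 9/8, 1.16]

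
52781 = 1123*47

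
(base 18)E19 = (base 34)3W7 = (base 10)4563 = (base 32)4EJ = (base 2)1000111010011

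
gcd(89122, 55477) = 1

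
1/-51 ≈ -0.0196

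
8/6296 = 1/787 ≈ 0.00127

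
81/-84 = -27/28 ≈ -0.964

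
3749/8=468 + 5/8 ≈ 468.63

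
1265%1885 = 1265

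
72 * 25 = 1800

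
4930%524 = 214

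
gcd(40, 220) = 20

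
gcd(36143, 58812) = 1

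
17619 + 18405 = 36024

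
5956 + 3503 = 9459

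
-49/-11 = 4 + 5/11 ≈ 4.45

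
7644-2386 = 5258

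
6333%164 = 101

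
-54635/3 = -18211 - 2/3 ≈ -18211.67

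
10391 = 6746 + 3645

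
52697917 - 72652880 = -19954963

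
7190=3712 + 3478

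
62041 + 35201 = 97242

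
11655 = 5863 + 5792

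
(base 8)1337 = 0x2df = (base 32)mv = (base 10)735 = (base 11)609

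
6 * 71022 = 426132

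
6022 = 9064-3042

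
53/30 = 1 + 23/30 ≈ 1.77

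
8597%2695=512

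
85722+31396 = 117118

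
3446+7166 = 10612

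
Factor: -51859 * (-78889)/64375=5^(-4) * 103^(-1) * 51859^1 * 78889^1=4091104651/64375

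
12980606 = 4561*2846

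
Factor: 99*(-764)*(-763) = 2^2*3^2*7^1*11^1*109^1*191^1 = 57710268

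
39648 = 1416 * 28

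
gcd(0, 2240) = 2240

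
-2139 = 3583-5722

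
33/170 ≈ 0.194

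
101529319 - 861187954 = -759658635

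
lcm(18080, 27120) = 54240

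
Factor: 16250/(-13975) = -1 * 2^1 * 5^2 * 43^(-1) = -50/43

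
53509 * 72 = 3852648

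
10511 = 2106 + 8405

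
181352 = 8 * 22669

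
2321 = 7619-5298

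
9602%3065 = 407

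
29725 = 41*725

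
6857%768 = 713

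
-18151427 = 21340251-39491678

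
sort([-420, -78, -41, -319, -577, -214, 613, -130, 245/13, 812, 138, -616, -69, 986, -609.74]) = [-616, -609.74, -577, -420, -319, -214, -130, -78, -69, -41, 245/13, 138, 613, 812, 986]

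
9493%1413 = 1015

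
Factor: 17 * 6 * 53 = 2^1 * 3^1 * 17^1 * 53^1 = 5406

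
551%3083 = 551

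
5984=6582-598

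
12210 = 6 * 2035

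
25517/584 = 43 + 405/584 ≈ 43.69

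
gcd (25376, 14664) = 104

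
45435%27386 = 18049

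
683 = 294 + 389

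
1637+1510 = 3147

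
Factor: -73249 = -1 * 11^1 * 6659^1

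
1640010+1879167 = 3519177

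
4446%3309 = 1137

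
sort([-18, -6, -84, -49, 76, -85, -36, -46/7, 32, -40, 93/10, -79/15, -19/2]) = [-85, -84, -49, -40, -36, -18, -19/2, -46/7, -6, -79/15, 93/10, 32, 76]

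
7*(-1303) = -9121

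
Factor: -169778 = -1*2^1*7^1*67^1*181^1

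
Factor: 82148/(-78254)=-1*2^1*1867^1*3557^(-1)=-3734/3557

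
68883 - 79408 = -10525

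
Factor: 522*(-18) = -1*2^2*3^4*29^1 = -9396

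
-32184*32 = -1029888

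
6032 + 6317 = 12349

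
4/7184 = 1/1796 ≈ 0.000557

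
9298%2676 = 1270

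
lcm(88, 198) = 792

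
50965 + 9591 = 60556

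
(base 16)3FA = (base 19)2FB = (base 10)1018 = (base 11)846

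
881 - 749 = 132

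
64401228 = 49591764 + 14809464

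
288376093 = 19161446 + 269214647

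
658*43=28294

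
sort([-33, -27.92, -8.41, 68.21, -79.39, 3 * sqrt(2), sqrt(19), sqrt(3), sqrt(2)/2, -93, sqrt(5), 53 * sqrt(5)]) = [-93, -79.39, -33, -27.92, -8.41, sqrt(2)/2, sqrt(3), sqrt(5), 3 * sqrt(2), sqrt(19), 68.21, 53 * sqrt(5)]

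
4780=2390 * 2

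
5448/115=47+43/115 ≈ 47.37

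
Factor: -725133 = -1 * 3^1 * 241711^1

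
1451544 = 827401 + 624143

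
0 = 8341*0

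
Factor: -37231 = -1*31^1*1201^1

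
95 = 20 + 75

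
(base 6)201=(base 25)2n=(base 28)2h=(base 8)111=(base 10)73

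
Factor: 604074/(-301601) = -1*2^1*3^1*83^1*1213^1*301601^(-1)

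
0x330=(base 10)816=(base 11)682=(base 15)396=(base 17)2e0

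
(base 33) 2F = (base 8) 121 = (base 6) 213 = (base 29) 2N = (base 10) 81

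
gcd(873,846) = 9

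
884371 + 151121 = 1035492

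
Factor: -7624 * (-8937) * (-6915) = -1 * 2^3 * 3^4 * 5^1 * 331^1 * 461^1 * 953^1 = -471158282520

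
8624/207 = 41+137/207 ≈ 41.66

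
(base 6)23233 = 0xd05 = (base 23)66l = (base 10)3333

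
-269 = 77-346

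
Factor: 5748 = 2^2*3^1*479^1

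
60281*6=361686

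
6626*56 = 371056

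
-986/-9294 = 493/4647 ≈ 0.106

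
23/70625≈0.000326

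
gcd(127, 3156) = 1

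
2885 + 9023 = 11908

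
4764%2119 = 526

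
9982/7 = 1426 = 1426.00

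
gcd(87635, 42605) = 5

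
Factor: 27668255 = 5^1*5533651^1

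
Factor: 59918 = 2^1*29959^1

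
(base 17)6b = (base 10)113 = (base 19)5i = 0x71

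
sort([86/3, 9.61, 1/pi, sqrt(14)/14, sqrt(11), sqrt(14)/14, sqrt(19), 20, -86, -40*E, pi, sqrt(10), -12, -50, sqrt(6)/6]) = [-40*E, -86, -50, -12, sqrt(14)/14, sqrt(14)/14, 1/pi, sqrt(6)/6, pi, sqrt(10), sqrt(11), sqrt(19), 9.61, 20, 86/3]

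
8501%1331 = 515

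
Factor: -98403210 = -1 * 2^1 * 3^2 * 5^1 * 223^1 * 4903^1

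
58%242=58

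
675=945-270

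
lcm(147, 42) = 294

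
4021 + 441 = 4462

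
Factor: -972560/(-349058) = 2^3 * 5^1 * 37^(-1) * 53^(-1) * 89^(-1) * 12157^1 = 486280/174529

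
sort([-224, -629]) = [-629, -224]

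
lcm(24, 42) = 168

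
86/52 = 43/26≈1.65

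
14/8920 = 7/4460 ≈ 0.00157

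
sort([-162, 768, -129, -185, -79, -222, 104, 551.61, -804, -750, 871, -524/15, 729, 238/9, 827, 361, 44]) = [-804, -750, -222, -185, -162, -129, -79, -524/15, 238/9, 44, 104, 361, 551.61, 729, 768, 827, 871]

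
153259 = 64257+89002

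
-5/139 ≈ -0.0360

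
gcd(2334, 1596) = 6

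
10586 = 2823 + 7763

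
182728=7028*26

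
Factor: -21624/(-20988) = 2^1 * 3^(-1) * 11^(-1) * 17^1 = 34/33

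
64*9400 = 601600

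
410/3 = 136 + 2/3 ≈ 136.67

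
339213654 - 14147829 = 325065825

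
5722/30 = 190 + 11/15 ≈ 190.73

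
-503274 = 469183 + -972457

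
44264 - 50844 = -6580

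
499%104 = 83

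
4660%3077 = 1583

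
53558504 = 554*96676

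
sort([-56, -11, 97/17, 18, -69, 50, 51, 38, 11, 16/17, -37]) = [-69, -56, -37, -11, 16/17, 97/17, 11, 18, 38, 50, 51]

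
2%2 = 0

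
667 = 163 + 504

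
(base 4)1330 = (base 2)1111100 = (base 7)235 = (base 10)124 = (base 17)75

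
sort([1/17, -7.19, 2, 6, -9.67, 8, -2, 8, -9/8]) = [-9.67, -7.19, -2, -9/8, 1/17, 2, 6, 8, 8]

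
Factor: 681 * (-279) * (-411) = 3^4 * 31^1 * 137^1 * 227^1 = 78089589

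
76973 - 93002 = -16029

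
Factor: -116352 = -1*2^7*3^2*101^1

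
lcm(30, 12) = 60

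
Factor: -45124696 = -1*2^3*19^1*29^2*353^1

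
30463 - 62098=-31635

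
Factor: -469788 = -1*2^2*3^1*11^1*3559^1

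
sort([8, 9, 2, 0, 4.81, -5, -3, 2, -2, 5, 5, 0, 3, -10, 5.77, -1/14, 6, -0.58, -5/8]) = [-10, -5, -3, -2, -5/8, -0.58, -1/14, 0, 0, 2, 2, 3, 4.81, 5, 5, 5.77, 6, 8, 9]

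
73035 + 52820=125855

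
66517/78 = 852 + 61/78 ≈ 852.78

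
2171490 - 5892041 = -3720551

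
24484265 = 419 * 58435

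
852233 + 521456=1373689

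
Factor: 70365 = 3^1*5^1*4691^1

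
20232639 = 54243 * 373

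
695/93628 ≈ 0.00742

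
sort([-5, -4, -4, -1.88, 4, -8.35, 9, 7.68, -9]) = [-9, -8.35, -5, -4, -4, -1.88, 4, 7.68, 9]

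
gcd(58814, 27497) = 1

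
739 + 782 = 1521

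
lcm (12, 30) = 60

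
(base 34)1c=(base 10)46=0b101110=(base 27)1j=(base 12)3a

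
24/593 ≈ 0.0405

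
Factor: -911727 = -1 * 3^2 * 17^1 * 59^1 * 101^1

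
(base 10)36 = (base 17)22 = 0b100100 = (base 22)1e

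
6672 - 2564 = 4108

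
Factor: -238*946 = -1*2^2*7^1*11^1*17^1*43^1 = -225148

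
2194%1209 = 985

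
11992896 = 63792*188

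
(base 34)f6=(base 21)13c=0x204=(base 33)fl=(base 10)516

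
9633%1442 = 981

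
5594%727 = 505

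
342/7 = 48 + 6/7 ≈ 48.86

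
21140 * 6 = 126840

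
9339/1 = 9339 = 9339.00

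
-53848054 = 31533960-85382014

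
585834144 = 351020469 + 234813675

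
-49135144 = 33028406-82163550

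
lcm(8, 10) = 40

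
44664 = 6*7444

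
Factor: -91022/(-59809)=2^1*71^1*641^1*59809^(-1)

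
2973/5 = 594 + 3/5 = 594.60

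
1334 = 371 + 963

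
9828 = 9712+116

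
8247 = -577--8824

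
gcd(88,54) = 2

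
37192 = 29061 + 8131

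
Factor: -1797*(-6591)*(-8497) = -1*3^2*13^3*29^1*293^1*599^1 = -100638697419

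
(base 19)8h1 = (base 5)100322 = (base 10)3212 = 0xc8c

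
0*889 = 0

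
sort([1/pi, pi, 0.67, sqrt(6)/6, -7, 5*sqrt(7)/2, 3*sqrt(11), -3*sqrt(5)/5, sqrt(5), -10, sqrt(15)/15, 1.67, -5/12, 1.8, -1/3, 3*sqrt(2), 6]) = [-10, -7, -3*sqrt(5)/5, -5/12, -1/3, sqrt(15)/15, 1/pi, sqrt(6)/6, 0.67, 1.67, 1.8, sqrt(5), pi, 3*sqrt(2), 6, 5*sqrt(7)/2, 3*sqrt(11)]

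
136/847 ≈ 0.161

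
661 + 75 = 736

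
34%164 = 34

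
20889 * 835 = 17442315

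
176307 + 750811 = 927118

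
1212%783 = 429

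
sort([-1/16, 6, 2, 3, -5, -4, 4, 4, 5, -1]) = [-5, -4, -1, -1/16, 2, 3, 4, 4, 5, 6]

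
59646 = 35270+24376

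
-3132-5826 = -8958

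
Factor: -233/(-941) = 233^1*941^(-1)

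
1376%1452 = 1376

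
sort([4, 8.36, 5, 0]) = [0, 4, 5, 8.36]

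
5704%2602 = 500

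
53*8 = 424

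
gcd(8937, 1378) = 1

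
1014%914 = 100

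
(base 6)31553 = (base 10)4317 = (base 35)3ic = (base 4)1003131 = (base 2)1000011011101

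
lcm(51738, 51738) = 51738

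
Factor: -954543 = -1 * 3^1 * 318181^1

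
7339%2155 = 874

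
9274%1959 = 1438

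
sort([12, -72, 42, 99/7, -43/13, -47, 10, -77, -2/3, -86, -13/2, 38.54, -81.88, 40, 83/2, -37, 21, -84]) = [-86, -84, -81.88, -77, -72, -47, -37, -13/2, -43/13, -2/3, 10, 12, 99/7, 21, 38.54, 40, 83/2, 42]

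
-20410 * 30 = -612300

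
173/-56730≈-0.00305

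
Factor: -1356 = -1 * 2^2 * 3^1 * 113^1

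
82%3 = 1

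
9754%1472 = 922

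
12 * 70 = 840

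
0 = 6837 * 0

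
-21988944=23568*(-933) 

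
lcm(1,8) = 8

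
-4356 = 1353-5709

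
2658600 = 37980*70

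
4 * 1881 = 7524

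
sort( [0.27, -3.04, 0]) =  [-3.04, 0, 0.27]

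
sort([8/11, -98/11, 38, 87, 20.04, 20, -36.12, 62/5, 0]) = [-36.12, -98/11, 0, 8/11, 62/5, 20, 20.04, 38, 87]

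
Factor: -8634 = -1 * 2^1 * 3^1 * 1439^1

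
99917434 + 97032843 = 196950277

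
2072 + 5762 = 7834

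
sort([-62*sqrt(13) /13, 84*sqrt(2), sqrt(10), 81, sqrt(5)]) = [-62*sqrt(13) /13, sqrt(5), sqrt(10), 81, 84*sqrt(2)]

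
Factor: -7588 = -1*2^2*7^1*271^1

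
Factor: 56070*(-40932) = -1*2^3*3^5*5^1*7^1*89^1*379^1 = -2295057240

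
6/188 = 3/94 ≈ 0.0319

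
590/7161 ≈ 0.0824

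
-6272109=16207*(-387)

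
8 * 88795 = 710360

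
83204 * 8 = 665632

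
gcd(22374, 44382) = 6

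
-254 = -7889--7635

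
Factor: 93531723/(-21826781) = -1*3^1*37^(-1)*73^(-1)*8081^(-1)*31177241^1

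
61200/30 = 2040 = 2040.00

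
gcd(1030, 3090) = 1030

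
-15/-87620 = 3/17524≈0.000171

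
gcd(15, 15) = 15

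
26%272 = 26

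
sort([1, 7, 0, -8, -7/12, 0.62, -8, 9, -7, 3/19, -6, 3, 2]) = [-8, -8, -7, -6, -7/12, 0, 3/19, 0.62, 1, 2, 3, 7, 9]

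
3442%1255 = 932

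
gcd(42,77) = 7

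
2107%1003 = 101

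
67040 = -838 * (-80)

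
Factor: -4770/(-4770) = 1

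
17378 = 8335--9043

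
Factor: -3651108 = -1 * 2^2 * 3^1 * 304259^1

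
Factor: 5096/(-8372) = -1*2^1*7^1*23^(-1) = -14/23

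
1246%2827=1246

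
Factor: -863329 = -1 * 139^1 * 6211^1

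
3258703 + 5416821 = 8675524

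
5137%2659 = 2478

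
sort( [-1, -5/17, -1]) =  [-1, -1, -5/17]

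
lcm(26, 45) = 1170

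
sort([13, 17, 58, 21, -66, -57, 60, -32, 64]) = [-66, -57, -32, 13, 17, 21, 58, 60, 64]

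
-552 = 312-864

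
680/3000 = 17/75 ≈ 0.227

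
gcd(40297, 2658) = 1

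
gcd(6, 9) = 3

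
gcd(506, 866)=2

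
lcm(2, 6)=6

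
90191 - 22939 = 67252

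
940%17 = 5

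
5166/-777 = -6 - 24/37 ≈ -6.65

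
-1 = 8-9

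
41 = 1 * 41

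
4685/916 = 5 + 105/916≈5.11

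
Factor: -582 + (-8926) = -1 * 2^2 * 2377^1 = -9508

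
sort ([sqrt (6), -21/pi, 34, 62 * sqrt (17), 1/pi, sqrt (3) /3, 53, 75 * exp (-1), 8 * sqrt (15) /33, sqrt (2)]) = [-21/pi, 1/pi, sqrt (3) /3, 8 * sqrt (15) /33, sqrt (2), sqrt (6), 75 * exp (-1), 34, 53, 62 * sqrt (17)]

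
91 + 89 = 180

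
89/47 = 1+42/47≈1.89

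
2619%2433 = 186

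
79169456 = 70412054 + 8757402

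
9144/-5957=-1 - 3187/5957 ≈ -1.54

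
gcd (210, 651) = 21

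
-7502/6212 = -3751/3106 ≈ -1.21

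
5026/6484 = 2513/3242 ≈ 0.775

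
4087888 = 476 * 8588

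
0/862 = 0 = 0.00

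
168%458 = 168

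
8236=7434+802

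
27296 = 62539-35243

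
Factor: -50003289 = -1 * 3^2 * 7^1 * 479^1 * 1657^1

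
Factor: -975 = -1*3^1*5^2*13^1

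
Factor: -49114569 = -1*3^1*7^1*1039^1*2251^1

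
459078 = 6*76513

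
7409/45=164 + 29/45 ≈ 164.64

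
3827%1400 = 1027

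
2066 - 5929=-3863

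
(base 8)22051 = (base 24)g1h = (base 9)13625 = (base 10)9257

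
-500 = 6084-6584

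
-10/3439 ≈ -0.00291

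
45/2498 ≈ 0.0180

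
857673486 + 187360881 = 1045034367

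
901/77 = 11+54/77 ≈ 11.70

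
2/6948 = 1/3474 ≈ 0.000288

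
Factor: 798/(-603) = -1*2^1*3^(-1)*7^1*19^1*67^(-1) = -266/201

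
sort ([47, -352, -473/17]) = [-352, -473/17, 47]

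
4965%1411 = 732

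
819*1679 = 1375101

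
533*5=2665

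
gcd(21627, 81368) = 1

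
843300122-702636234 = 140663888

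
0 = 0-0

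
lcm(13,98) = 1274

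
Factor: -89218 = -1*2^1*31^1*1439^1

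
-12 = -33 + 21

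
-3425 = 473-3898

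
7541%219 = 95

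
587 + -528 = 59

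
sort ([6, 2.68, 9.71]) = [2.68, 6, 9.71]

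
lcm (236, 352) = 20768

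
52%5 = 2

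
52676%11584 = 6340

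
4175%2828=1347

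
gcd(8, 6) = 2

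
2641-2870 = -229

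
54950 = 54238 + 712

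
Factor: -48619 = -1 * 48619^1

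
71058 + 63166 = 134224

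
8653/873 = 9 + 796/873 ≈ 9.91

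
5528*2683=14831624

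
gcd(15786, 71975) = 1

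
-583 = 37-620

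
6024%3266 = 2758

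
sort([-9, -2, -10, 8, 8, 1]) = [-10, -9, -2, 1, 8, 8]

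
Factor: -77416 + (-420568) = -1*2^6*31^1*251^1 = -497984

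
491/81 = 6 + 5/81 ≈ 6.06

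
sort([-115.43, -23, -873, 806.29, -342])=[-873, -342, -115.43, -23, 806.29]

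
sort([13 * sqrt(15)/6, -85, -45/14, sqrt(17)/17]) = [-85, -45/14, sqrt(17)/17, 13 * sqrt(15)/6]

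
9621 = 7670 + 1951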